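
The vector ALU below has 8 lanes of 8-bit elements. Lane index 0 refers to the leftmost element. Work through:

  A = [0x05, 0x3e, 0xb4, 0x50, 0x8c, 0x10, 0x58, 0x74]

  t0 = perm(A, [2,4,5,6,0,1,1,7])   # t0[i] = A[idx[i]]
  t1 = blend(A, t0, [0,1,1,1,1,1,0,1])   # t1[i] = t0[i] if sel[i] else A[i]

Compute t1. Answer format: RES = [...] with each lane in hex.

t0 = [0xb4, 0x8c, 0x10, 0x58, 0x05, 0x3e, 0x3e, 0x74]
t1 = [0x05, 0x8c, 0x10, 0x58, 0x05, 0x3e, 0x58, 0x74]

RES = [0x05, 0x8c, 0x10, 0x58, 0x05, 0x3e, 0x58, 0x74]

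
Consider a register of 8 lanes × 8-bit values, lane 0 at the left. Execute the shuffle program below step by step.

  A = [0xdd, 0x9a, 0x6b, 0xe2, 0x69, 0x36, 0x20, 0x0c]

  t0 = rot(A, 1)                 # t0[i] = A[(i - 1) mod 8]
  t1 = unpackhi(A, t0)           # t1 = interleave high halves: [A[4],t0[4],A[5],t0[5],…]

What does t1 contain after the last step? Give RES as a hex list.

  t0: 0c dd 9a 6b e2 69 36 20
  t1: 69 e2 36 69 20 36 0c 20

RES = [0x69, 0xe2, 0x36, 0x69, 0x20, 0x36, 0x0c, 0x20]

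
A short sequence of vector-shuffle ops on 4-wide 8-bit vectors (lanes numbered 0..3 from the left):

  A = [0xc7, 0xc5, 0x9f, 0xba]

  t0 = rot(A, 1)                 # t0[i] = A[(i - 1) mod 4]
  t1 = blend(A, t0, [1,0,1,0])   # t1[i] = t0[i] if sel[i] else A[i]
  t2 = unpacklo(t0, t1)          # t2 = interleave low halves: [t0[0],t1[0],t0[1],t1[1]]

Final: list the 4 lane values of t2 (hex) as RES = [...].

  t0: ba c7 c5 9f
  t1: ba c5 c5 ba
  t2: ba ba c7 c5

RES = [0xba, 0xba, 0xc7, 0xc5]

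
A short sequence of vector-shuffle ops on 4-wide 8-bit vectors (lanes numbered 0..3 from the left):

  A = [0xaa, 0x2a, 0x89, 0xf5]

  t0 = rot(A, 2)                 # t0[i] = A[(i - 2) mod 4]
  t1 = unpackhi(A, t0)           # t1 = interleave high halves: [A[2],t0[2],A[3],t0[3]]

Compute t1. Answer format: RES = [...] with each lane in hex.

→ t0 |89|f5|aa|2a|
→ t1 |89|aa|f5|2a|

RES = [0x89, 0xaa, 0xf5, 0x2a]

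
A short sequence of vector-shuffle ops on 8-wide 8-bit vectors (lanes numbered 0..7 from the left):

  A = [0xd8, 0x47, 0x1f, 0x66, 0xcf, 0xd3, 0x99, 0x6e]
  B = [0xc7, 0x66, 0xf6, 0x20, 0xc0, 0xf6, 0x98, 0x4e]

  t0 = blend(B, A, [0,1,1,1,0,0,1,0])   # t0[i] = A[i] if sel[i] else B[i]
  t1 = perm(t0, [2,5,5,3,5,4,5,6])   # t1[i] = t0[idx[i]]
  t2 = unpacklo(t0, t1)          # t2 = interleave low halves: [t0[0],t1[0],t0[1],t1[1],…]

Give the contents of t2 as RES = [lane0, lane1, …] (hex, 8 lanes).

RES = [0xc7, 0x1f, 0x47, 0xf6, 0x1f, 0xf6, 0x66, 0x66]

t0 = [0xc7, 0x47, 0x1f, 0x66, 0xc0, 0xf6, 0x99, 0x4e]
t1 = [0x1f, 0xf6, 0xf6, 0x66, 0xf6, 0xc0, 0xf6, 0x99]
t2 = [0xc7, 0x1f, 0x47, 0xf6, 0x1f, 0xf6, 0x66, 0x66]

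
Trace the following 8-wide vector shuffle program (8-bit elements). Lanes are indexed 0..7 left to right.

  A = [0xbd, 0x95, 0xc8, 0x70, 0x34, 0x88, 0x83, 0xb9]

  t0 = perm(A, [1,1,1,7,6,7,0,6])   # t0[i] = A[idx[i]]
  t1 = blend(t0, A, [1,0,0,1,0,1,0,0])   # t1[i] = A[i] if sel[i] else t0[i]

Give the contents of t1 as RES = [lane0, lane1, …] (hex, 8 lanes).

→ t0 |95|95|95|b9|83|b9|bd|83|
→ t1 |bd|95|95|70|83|88|bd|83|

RES = [0xbd, 0x95, 0x95, 0x70, 0x83, 0x88, 0xbd, 0x83]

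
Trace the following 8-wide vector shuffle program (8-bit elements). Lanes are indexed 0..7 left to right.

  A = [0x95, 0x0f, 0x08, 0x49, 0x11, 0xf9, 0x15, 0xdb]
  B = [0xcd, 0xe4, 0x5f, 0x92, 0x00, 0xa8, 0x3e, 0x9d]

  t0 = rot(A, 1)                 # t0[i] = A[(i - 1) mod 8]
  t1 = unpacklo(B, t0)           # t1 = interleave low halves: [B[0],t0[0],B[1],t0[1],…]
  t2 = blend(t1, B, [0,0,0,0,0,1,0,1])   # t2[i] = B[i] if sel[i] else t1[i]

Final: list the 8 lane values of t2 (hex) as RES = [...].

RES = [0xcd, 0xdb, 0xe4, 0x95, 0x5f, 0xa8, 0x92, 0x9d]

→ t0 |db|95|0f|08|49|11|f9|15|
→ t1 |cd|db|e4|95|5f|0f|92|08|
→ t2 |cd|db|e4|95|5f|a8|92|9d|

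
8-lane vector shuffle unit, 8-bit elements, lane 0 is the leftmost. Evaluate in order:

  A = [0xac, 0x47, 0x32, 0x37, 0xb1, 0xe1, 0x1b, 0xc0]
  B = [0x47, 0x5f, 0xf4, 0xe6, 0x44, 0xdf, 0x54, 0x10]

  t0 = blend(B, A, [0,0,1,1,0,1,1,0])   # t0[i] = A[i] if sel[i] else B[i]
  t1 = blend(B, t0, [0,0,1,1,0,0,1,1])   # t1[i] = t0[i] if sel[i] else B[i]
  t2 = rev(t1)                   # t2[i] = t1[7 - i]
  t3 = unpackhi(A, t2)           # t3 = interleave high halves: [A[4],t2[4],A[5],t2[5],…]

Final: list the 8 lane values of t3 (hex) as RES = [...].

→ t0 |47|5f|32|37|44|e1|1b|10|
→ t1 |47|5f|32|37|44|df|1b|10|
→ t2 |10|1b|df|44|37|32|5f|47|
→ t3 |b1|37|e1|32|1b|5f|c0|47|

RES = [ 0xb1  0x37  0xe1  0x32  0x1b  0x5f  0xc0  0x47 ]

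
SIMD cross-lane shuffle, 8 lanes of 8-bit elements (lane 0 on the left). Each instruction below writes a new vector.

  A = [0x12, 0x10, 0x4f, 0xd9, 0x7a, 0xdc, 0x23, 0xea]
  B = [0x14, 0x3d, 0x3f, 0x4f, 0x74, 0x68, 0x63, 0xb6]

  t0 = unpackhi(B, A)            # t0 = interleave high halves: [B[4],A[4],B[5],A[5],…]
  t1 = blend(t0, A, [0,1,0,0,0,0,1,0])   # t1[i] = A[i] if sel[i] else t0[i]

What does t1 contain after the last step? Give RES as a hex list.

  t0: 74 7a 68 dc 63 23 b6 ea
  t1: 74 10 68 dc 63 23 23 ea

RES = [0x74, 0x10, 0x68, 0xdc, 0x63, 0x23, 0x23, 0xea]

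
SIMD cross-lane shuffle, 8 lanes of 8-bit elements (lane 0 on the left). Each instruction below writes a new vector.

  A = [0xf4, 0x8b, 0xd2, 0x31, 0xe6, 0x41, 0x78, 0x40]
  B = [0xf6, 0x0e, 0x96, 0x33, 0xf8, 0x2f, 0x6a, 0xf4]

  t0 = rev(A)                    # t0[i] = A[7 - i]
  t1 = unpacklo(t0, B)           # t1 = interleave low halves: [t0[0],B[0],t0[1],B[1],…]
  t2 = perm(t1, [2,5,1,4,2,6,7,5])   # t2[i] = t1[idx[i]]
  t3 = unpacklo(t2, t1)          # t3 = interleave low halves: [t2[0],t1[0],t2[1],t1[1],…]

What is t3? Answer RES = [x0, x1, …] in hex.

RES = [0x78, 0x40, 0x96, 0xf6, 0xf6, 0x78, 0x41, 0x0e]

→ t0 |40|78|41|e6|31|d2|8b|f4|
→ t1 |40|f6|78|0e|41|96|e6|33|
→ t2 |78|96|f6|41|78|e6|33|96|
→ t3 |78|40|96|f6|f6|78|41|0e|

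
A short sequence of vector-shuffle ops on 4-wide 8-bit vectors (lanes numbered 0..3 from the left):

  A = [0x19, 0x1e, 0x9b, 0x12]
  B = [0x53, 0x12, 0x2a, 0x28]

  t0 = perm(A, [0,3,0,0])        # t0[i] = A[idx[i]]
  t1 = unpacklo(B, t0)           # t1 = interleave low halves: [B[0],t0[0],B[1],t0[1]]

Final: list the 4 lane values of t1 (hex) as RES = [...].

RES = [ 0x53  0x19  0x12  0x12 ]

t0 = [0x19, 0x12, 0x19, 0x19]
t1 = [0x53, 0x19, 0x12, 0x12]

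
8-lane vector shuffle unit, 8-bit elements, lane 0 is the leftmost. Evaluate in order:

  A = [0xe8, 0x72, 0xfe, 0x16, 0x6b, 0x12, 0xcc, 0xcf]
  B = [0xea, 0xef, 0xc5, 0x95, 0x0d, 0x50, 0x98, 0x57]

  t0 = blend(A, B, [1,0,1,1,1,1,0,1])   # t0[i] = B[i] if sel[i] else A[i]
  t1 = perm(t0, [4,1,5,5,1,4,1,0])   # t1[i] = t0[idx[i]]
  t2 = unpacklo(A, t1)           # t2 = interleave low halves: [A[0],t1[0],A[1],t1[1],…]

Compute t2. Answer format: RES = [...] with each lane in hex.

→ t0 |ea|72|c5|95|0d|50|cc|57|
→ t1 |0d|72|50|50|72|0d|72|ea|
→ t2 |e8|0d|72|72|fe|50|16|50|

RES = [0xe8, 0x0d, 0x72, 0x72, 0xfe, 0x50, 0x16, 0x50]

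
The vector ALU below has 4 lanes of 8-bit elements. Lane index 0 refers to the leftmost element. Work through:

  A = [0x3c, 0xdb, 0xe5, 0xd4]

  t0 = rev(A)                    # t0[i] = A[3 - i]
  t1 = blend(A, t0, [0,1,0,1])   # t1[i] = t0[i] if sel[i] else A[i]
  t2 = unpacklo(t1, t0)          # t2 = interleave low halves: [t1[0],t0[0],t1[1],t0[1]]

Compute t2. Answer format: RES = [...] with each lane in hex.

→ t0 |d4|e5|db|3c|
→ t1 |3c|e5|e5|3c|
→ t2 |3c|d4|e5|e5|

RES = [ 0x3c  0xd4  0xe5  0xe5 ]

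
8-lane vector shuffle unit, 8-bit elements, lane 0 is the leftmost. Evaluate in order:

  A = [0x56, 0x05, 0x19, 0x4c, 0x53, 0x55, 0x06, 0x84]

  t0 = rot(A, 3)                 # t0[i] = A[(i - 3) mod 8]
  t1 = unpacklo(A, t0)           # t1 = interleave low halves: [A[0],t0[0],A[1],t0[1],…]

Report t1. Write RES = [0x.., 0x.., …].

RES = [ 0x56  0x55  0x05  0x06  0x19  0x84  0x4c  0x56 ]

→ t0 |55|06|84|56|05|19|4c|53|
→ t1 |56|55|05|06|19|84|4c|56|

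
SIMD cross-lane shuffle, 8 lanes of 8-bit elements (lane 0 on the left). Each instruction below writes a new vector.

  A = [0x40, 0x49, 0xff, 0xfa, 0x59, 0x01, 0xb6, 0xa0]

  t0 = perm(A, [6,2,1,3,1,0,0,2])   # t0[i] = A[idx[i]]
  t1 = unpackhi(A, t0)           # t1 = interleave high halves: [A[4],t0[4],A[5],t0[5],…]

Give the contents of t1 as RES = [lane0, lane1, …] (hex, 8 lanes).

  t0: b6 ff 49 fa 49 40 40 ff
  t1: 59 49 01 40 b6 40 a0 ff

RES = [0x59, 0x49, 0x01, 0x40, 0xb6, 0x40, 0xa0, 0xff]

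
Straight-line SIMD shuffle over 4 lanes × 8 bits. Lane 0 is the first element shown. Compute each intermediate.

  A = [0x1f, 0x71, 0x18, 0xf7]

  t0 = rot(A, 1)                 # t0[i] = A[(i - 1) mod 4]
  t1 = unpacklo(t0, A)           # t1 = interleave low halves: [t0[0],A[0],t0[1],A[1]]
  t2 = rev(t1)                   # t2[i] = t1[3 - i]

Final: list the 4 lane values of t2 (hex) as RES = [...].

RES = [0x71, 0x1f, 0x1f, 0xf7]

→ t0 |f7|1f|71|18|
→ t1 |f7|1f|1f|71|
→ t2 |71|1f|1f|f7|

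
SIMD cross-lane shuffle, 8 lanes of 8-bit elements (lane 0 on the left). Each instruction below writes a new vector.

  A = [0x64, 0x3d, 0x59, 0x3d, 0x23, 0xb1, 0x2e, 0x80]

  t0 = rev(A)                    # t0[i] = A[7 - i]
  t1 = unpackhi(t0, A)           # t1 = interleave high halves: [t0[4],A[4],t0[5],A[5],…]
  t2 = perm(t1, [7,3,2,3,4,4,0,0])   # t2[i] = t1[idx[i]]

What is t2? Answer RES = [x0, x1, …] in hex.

RES = [ 0x80  0xb1  0x59  0xb1  0x3d  0x3d  0x3d  0x3d ]

→ t0 |80|2e|b1|23|3d|59|3d|64|
→ t1 |3d|23|59|b1|3d|2e|64|80|
→ t2 |80|b1|59|b1|3d|3d|3d|3d|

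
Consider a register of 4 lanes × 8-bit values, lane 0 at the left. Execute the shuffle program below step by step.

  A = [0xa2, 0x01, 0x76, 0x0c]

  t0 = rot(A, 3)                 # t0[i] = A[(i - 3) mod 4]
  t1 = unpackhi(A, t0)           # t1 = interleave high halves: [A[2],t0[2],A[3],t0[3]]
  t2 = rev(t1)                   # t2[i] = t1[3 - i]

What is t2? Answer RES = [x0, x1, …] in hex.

t0 = [0x01, 0x76, 0x0c, 0xa2]
t1 = [0x76, 0x0c, 0x0c, 0xa2]
t2 = [0xa2, 0x0c, 0x0c, 0x76]

RES = [ 0xa2  0x0c  0x0c  0x76 ]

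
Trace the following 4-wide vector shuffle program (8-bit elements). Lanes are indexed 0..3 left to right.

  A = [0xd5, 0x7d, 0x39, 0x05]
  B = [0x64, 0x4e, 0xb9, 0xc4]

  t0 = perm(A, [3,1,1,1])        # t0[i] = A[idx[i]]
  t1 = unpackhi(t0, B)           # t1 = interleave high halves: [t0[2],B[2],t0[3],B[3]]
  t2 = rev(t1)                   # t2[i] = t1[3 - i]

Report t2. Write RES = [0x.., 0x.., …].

  t0: 05 7d 7d 7d
  t1: 7d b9 7d c4
  t2: c4 7d b9 7d

RES = [ 0xc4  0x7d  0xb9  0x7d ]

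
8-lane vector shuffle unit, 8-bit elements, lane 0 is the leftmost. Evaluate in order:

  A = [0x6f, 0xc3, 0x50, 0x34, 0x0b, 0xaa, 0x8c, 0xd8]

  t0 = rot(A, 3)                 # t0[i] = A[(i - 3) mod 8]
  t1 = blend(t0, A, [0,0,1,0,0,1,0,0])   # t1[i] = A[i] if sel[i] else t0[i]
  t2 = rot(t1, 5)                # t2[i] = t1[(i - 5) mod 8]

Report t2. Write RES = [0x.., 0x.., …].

→ t0 |aa|8c|d8|6f|c3|50|34|0b|
→ t1 |aa|8c|50|6f|c3|aa|34|0b|
→ t2 |6f|c3|aa|34|0b|aa|8c|50|

RES = [ 0x6f  0xc3  0xaa  0x34  0x0b  0xaa  0x8c  0x50 ]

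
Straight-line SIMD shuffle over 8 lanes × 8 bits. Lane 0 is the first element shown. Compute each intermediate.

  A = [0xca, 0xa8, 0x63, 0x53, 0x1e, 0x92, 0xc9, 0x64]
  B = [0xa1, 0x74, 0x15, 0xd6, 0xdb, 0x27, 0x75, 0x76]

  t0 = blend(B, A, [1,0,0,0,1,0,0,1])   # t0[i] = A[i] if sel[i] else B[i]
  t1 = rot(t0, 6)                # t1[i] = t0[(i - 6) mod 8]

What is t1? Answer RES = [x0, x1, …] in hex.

RES = [ 0x15  0xd6  0x1e  0x27  0x75  0x64  0xca  0x74 ]

  t0: ca 74 15 d6 1e 27 75 64
  t1: 15 d6 1e 27 75 64 ca 74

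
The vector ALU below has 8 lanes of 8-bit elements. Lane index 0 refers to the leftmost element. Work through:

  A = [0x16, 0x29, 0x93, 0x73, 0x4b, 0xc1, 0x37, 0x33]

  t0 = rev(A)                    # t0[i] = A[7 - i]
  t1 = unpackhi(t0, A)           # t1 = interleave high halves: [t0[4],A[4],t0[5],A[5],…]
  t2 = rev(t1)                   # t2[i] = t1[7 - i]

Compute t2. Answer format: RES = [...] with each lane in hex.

RES = [0x33, 0x16, 0x37, 0x29, 0xc1, 0x93, 0x4b, 0x73]

→ t0 |33|37|c1|4b|73|93|29|16|
→ t1 |73|4b|93|c1|29|37|16|33|
→ t2 |33|16|37|29|c1|93|4b|73|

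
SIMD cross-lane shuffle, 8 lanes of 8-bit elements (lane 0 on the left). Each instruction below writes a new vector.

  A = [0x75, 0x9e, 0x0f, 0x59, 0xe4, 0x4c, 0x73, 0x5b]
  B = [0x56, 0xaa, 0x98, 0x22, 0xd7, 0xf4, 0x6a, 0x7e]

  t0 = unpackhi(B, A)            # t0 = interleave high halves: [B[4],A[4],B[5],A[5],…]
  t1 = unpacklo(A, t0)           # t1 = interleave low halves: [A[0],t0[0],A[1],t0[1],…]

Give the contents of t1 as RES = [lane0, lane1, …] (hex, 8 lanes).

  t0: d7 e4 f4 4c 6a 73 7e 5b
  t1: 75 d7 9e e4 0f f4 59 4c

RES = [0x75, 0xd7, 0x9e, 0xe4, 0x0f, 0xf4, 0x59, 0x4c]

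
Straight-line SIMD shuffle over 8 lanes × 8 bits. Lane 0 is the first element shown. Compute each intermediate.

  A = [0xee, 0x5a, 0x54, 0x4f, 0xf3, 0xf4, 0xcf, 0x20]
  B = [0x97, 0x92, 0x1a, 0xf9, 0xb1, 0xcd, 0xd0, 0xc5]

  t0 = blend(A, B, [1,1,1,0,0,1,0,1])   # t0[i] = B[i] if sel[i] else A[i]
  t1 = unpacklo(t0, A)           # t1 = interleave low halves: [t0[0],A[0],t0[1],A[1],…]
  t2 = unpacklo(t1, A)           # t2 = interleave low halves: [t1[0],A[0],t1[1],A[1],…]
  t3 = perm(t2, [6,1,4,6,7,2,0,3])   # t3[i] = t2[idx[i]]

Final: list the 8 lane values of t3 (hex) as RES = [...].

→ t0 |97|92|1a|4f|f3|cd|cf|c5|
→ t1 |97|ee|92|5a|1a|54|4f|4f|
→ t2 |97|ee|ee|5a|92|54|5a|4f|
→ t3 |5a|ee|92|5a|4f|ee|97|5a|

RES = [ 0x5a  0xee  0x92  0x5a  0x4f  0xee  0x97  0x5a ]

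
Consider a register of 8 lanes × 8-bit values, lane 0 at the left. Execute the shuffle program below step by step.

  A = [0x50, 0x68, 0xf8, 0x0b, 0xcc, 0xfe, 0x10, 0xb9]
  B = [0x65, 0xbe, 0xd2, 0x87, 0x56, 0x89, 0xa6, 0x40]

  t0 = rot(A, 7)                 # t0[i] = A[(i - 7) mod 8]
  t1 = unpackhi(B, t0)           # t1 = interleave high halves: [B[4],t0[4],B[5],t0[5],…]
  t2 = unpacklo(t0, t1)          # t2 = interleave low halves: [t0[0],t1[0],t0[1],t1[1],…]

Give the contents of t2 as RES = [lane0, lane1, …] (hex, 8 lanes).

  t0: 68 f8 0b cc fe 10 b9 50
  t1: 56 fe 89 10 a6 b9 40 50
  t2: 68 56 f8 fe 0b 89 cc 10

RES = [0x68, 0x56, 0xf8, 0xfe, 0x0b, 0x89, 0xcc, 0x10]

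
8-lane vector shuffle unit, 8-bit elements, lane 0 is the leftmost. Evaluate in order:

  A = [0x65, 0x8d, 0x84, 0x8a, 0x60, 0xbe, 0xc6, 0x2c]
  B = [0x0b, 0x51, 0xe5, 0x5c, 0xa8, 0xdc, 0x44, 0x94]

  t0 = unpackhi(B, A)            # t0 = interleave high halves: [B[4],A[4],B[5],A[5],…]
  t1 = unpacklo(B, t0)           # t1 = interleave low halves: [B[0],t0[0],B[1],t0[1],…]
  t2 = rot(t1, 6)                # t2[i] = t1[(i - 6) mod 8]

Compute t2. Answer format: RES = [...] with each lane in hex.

t0 = [0xa8, 0x60, 0xdc, 0xbe, 0x44, 0xc6, 0x94, 0x2c]
t1 = [0x0b, 0xa8, 0x51, 0x60, 0xe5, 0xdc, 0x5c, 0xbe]
t2 = [0x51, 0x60, 0xe5, 0xdc, 0x5c, 0xbe, 0x0b, 0xa8]

RES = [ 0x51  0x60  0xe5  0xdc  0x5c  0xbe  0x0b  0xa8 ]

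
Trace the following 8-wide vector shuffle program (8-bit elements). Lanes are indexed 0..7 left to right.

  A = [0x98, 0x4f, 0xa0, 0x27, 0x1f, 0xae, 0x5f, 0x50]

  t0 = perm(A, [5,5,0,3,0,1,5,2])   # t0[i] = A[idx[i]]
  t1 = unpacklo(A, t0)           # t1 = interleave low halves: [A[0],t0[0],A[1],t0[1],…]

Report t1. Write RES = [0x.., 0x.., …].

→ t0 |ae|ae|98|27|98|4f|ae|a0|
→ t1 |98|ae|4f|ae|a0|98|27|27|

RES = [ 0x98  0xae  0x4f  0xae  0xa0  0x98  0x27  0x27 ]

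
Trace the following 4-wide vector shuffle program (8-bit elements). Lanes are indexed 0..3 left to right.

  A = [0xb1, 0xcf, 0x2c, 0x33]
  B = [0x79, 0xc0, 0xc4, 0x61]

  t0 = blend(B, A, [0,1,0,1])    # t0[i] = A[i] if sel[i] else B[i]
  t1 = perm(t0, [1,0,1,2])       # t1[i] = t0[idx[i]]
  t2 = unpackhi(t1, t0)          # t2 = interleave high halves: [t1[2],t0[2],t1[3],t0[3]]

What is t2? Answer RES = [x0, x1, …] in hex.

RES = [0xcf, 0xc4, 0xc4, 0x33]

t0 = [0x79, 0xcf, 0xc4, 0x33]
t1 = [0xcf, 0x79, 0xcf, 0xc4]
t2 = [0xcf, 0xc4, 0xc4, 0x33]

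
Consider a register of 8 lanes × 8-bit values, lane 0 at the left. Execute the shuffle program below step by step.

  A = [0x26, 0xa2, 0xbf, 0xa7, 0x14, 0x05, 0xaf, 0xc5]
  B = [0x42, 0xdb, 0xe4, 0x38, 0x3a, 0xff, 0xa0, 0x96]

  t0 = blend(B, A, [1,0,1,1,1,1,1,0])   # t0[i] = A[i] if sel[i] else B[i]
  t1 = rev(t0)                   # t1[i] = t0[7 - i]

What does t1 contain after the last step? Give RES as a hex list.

→ t0 |26|db|bf|a7|14|05|af|96|
→ t1 |96|af|05|14|a7|bf|db|26|

RES = [0x96, 0xaf, 0x05, 0x14, 0xa7, 0xbf, 0xdb, 0x26]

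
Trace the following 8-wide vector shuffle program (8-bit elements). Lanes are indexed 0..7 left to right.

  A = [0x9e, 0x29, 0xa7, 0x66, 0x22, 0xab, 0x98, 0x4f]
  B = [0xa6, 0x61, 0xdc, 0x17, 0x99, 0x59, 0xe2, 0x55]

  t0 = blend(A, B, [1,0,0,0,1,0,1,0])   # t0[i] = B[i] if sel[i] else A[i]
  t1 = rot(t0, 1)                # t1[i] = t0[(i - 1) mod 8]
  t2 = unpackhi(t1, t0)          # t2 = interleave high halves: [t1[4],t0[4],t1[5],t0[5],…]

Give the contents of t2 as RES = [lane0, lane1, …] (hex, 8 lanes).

  t0: a6 29 a7 66 99 ab e2 4f
  t1: 4f a6 29 a7 66 99 ab e2
  t2: 66 99 99 ab ab e2 e2 4f

RES = [0x66, 0x99, 0x99, 0xab, 0xab, 0xe2, 0xe2, 0x4f]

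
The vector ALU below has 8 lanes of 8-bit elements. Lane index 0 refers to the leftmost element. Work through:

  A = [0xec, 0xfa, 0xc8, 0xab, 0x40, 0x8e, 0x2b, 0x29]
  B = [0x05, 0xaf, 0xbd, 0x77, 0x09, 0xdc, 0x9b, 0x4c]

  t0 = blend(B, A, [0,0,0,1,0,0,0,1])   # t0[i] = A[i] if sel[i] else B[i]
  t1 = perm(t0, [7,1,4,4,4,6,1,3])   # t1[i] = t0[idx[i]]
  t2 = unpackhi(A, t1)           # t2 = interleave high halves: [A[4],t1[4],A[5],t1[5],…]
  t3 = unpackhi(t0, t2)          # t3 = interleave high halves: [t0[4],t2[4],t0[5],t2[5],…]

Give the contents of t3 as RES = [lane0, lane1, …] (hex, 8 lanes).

RES = [ 0x09  0x2b  0xdc  0xaf  0x9b  0x29  0x29  0xab ]

  t0: 05 af bd ab 09 dc 9b 29
  t1: 29 af 09 09 09 9b af ab
  t2: 40 09 8e 9b 2b af 29 ab
  t3: 09 2b dc af 9b 29 29 ab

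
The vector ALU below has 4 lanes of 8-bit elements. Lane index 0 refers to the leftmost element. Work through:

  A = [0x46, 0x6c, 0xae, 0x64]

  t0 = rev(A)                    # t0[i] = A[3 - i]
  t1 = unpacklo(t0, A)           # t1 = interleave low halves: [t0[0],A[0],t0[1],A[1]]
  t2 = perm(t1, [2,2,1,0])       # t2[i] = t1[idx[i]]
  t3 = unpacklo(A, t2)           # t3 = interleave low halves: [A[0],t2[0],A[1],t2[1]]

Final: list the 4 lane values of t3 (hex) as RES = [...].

RES = [0x46, 0xae, 0x6c, 0xae]

  t0: 64 ae 6c 46
  t1: 64 46 ae 6c
  t2: ae ae 46 64
  t3: 46 ae 6c ae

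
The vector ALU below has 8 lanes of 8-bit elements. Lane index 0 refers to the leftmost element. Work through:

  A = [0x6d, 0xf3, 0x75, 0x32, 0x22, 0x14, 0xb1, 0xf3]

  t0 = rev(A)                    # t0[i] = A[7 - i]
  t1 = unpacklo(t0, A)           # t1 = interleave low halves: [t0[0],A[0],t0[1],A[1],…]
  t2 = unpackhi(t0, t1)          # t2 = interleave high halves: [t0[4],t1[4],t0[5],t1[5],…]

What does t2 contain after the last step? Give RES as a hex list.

RES = [0x32, 0x14, 0x75, 0x75, 0xf3, 0x22, 0x6d, 0x32]

  t0: f3 b1 14 22 32 75 f3 6d
  t1: f3 6d b1 f3 14 75 22 32
  t2: 32 14 75 75 f3 22 6d 32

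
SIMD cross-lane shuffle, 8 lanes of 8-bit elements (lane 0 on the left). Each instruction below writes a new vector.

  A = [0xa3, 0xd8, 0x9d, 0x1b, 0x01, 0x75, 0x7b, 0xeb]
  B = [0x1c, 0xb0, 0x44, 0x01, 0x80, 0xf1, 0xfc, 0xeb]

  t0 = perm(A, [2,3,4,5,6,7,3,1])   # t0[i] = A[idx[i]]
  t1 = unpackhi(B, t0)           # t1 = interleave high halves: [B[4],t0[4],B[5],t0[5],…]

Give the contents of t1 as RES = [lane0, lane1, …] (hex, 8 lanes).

  t0: 9d 1b 01 75 7b eb 1b d8
  t1: 80 7b f1 eb fc 1b eb d8

RES = [0x80, 0x7b, 0xf1, 0xeb, 0xfc, 0x1b, 0xeb, 0xd8]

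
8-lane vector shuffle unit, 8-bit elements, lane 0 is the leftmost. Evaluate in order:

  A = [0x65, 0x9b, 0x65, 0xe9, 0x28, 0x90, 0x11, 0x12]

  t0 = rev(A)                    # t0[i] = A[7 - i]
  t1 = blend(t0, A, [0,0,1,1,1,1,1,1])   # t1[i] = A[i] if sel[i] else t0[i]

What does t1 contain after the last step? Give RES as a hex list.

→ t0 |12|11|90|28|e9|65|9b|65|
→ t1 |12|11|65|e9|28|90|11|12|

RES = [0x12, 0x11, 0x65, 0xe9, 0x28, 0x90, 0x11, 0x12]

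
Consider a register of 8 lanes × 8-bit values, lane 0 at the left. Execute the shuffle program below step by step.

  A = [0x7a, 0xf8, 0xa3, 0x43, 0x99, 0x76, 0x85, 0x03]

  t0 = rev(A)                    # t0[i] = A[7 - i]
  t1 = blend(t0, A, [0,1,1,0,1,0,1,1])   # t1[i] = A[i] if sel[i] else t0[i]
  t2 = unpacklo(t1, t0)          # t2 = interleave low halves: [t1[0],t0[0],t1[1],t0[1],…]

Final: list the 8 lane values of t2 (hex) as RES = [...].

t0 = [0x03, 0x85, 0x76, 0x99, 0x43, 0xa3, 0xf8, 0x7a]
t1 = [0x03, 0xf8, 0xa3, 0x99, 0x99, 0xa3, 0x85, 0x03]
t2 = [0x03, 0x03, 0xf8, 0x85, 0xa3, 0x76, 0x99, 0x99]

RES = [0x03, 0x03, 0xf8, 0x85, 0xa3, 0x76, 0x99, 0x99]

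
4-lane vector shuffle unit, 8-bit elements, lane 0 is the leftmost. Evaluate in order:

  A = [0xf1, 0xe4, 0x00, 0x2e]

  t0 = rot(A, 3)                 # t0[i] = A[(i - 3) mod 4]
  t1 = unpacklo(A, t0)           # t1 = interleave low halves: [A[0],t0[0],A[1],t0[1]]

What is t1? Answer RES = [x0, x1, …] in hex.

RES = [0xf1, 0xe4, 0xe4, 0x00]

→ t0 |e4|00|2e|f1|
→ t1 |f1|e4|e4|00|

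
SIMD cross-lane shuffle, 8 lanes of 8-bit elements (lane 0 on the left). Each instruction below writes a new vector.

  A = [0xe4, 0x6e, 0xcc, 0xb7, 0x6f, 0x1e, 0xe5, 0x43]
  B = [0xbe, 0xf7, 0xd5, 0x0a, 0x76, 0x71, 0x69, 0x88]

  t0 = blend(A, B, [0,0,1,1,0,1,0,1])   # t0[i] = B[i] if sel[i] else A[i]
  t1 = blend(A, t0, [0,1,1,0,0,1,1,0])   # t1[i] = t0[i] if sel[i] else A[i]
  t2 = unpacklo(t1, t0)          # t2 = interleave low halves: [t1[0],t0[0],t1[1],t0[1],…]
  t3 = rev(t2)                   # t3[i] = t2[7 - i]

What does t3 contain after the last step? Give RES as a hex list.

  t0: e4 6e d5 0a 6f 71 e5 88
  t1: e4 6e d5 b7 6f 71 e5 43
  t2: e4 e4 6e 6e d5 d5 b7 0a
  t3: 0a b7 d5 d5 6e 6e e4 e4

RES = [0x0a, 0xb7, 0xd5, 0xd5, 0x6e, 0x6e, 0xe4, 0xe4]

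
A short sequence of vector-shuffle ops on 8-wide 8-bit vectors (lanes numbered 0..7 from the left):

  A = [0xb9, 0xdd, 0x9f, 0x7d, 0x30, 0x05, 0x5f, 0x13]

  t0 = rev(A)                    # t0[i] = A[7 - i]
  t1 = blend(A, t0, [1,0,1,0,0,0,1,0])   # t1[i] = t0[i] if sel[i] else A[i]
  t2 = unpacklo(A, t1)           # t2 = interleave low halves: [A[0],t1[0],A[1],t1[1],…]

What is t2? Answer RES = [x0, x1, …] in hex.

RES = [ 0xb9  0x13  0xdd  0xdd  0x9f  0x05  0x7d  0x7d ]

→ t0 |13|5f|05|30|7d|9f|dd|b9|
→ t1 |13|dd|05|7d|30|05|dd|13|
→ t2 |b9|13|dd|dd|9f|05|7d|7d|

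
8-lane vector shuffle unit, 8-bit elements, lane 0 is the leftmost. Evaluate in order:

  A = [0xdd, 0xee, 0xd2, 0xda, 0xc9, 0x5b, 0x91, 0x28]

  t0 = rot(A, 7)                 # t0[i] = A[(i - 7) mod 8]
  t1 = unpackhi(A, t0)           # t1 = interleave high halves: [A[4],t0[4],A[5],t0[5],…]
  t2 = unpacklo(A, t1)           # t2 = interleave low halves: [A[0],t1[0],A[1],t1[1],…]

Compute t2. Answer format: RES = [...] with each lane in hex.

RES = [ 0xdd  0xc9  0xee  0x5b  0xd2  0x5b  0xda  0x91 ]

→ t0 |ee|d2|da|c9|5b|91|28|dd|
→ t1 |c9|5b|5b|91|91|28|28|dd|
→ t2 |dd|c9|ee|5b|d2|5b|da|91|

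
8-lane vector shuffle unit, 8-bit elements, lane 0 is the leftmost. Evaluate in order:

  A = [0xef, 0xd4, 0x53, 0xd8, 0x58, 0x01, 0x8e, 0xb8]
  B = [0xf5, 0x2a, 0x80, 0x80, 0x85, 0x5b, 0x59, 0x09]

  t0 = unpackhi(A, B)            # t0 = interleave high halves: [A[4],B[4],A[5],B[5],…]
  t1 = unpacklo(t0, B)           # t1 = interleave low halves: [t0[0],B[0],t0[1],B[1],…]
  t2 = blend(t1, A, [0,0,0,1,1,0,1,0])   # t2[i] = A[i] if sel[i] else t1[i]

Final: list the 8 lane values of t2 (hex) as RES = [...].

→ t0 |58|85|01|5b|8e|59|b8|09|
→ t1 |58|f5|85|2a|01|80|5b|80|
→ t2 |58|f5|85|d8|58|80|8e|80|

RES = [ 0x58  0xf5  0x85  0xd8  0x58  0x80  0x8e  0x80 ]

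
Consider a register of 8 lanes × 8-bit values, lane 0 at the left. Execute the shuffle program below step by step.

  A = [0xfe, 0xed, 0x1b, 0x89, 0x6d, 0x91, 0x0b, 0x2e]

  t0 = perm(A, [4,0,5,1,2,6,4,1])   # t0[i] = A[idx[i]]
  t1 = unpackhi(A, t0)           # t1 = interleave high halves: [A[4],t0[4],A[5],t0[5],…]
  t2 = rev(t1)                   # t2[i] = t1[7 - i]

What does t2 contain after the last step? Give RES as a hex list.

→ t0 |6d|fe|91|ed|1b|0b|6d|ed|
→ t1 |6d|1b|91|0b|0b|6d|2e|ed|
→ t2 |ed|2e|6d|0b|0b|91|1b|6d|

RES = [ 0xed  0x2e  0x6d  0x0b  0x0b  0x91  0x1b  0x6d ]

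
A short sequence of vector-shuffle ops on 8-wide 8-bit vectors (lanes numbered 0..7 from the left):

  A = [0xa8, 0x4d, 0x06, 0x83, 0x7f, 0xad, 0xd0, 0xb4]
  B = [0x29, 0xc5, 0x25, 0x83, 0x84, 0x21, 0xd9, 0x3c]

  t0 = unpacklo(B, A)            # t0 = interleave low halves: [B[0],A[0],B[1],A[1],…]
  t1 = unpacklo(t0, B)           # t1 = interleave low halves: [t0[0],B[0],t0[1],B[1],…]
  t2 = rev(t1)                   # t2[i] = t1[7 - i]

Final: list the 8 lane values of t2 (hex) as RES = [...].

  t0: 29 a8 c5 4d 25 06 83 83
  t1: 29 29 a8 c5 c5 25 4d 83
  t2: 83 4d 25 c5 c5 a8 29 29

RES = [0x83, 0x4d, 0x25, 0xc5, 0xc5, 0xa8, 0x29, 0x29]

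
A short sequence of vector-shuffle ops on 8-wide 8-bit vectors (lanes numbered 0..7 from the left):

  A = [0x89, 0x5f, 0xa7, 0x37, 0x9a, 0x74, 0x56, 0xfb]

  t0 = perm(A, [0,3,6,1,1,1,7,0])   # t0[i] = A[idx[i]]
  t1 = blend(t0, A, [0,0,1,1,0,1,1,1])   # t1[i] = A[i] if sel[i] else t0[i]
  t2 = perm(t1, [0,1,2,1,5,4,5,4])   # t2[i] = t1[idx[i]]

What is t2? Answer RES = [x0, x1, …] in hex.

  t0: 89 37 56 5f 5f 5f fb 89
  t1: 89 37 a7 37 5f 74 56 fb
  t2: 89 37 a7 37 74 5f 74 5f

RES = [ 0x89  0x37  0xa7  0x37  0x74  0x5f  0x74  0x5f ]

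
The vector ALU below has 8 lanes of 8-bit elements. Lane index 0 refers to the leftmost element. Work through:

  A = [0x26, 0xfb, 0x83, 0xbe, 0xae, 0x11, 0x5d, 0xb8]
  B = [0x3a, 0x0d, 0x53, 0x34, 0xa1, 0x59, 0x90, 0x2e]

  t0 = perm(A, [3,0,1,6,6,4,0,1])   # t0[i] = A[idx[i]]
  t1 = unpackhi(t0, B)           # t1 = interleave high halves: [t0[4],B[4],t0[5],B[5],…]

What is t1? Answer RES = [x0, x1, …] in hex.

RES = [0x5d, 0xa1, 0xae, 0x59, 0x26, 0x90, 0xfb, 0x2e]

  t0: be 26 fb 5d 5d ae 26 fb
  t1: 5d a1 ae 59 26 90 fb 2e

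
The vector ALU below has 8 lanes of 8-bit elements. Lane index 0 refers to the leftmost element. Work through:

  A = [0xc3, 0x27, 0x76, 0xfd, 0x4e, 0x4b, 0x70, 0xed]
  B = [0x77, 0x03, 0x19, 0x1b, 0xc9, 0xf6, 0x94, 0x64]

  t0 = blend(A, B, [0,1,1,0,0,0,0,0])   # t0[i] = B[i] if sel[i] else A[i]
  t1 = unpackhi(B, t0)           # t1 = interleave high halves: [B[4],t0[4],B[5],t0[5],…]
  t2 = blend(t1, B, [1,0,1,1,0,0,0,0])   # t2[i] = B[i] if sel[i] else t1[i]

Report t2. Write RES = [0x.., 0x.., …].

t0 = [0xc3, 0x03, 0x19, 0xfd, 0x4e, 0x4b, 0x70, 0xed]
t1 = [0xc9, 0x4e, 0xf6, 0x4b, 0x94, 0x70, 0x64, 0xed]
t2 = [0x77, 0x4e, 0x19, 0x1b, 0x94, 0x70, 0x64, 0xed]

RES = [0x77, 0x4e, 0x19, 0x1b, 0x94, 0x70, 0x64, 0xed]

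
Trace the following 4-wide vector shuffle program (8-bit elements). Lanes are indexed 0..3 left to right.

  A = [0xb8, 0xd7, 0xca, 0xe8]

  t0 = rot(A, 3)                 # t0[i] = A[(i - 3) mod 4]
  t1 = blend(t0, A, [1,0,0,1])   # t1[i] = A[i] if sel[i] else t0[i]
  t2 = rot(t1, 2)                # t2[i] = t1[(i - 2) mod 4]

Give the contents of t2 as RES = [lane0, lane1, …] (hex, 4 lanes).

RES = [ 0xe8  0xe8  0xb8  0xca ]

→ t0 |d7|ca|e8|b8|
→ t1 |b8|ca|e8|e8|
→ t2 |e8|e8|b8|ca|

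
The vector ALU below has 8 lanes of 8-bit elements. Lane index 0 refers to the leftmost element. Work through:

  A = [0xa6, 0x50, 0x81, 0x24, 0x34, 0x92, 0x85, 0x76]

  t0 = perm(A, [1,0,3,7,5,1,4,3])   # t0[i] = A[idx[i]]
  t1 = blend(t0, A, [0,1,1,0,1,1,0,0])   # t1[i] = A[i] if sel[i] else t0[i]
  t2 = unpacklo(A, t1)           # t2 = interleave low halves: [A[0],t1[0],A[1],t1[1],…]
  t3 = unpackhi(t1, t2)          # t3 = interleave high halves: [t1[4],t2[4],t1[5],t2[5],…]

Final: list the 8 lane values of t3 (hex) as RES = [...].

RES = [ 0x34  0x81  0x92  0x81  0x34  0x24  0x24  0x76 ]

→ t0 |50|a6|24|76|92|50|34|24|
→ t1 |50|50|81|76|34|92|34|24|
→ t2 |a6|50|50|50|81|81|24|76|
→ t3 |34|81|92|81|34|24|24|76|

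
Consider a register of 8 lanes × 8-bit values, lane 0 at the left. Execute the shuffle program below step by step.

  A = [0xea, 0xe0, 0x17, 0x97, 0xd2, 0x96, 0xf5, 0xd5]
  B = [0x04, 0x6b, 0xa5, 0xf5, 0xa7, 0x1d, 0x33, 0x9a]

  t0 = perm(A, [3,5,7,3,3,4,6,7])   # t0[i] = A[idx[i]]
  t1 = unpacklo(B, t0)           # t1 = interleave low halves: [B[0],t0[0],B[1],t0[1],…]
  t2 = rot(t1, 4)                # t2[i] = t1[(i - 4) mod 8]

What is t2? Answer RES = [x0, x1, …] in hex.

  t0: 97 96 d5 97 97 d2 f5 d5
  t1: 04 97 6b 96 a5 d5 f5 97
  t2: a5 d5 f5 97 04 97 6b 96

RES = [ 0xa5  0xd5  0xf5  0x97  0x04  0x97  0x6b  0x96 ]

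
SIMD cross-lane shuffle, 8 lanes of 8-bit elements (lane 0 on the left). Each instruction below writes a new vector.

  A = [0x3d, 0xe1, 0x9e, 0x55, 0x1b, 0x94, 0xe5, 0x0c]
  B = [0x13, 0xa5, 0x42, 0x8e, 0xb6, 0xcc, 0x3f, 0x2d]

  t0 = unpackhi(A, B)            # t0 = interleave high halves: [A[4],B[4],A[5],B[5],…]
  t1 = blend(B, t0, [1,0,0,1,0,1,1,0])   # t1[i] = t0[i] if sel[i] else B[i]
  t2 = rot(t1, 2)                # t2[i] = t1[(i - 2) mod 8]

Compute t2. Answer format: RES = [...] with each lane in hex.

t0 = [0x1b, 0xb6, 0x94, 0xcc, 0xe5, 0x3f, 0x0c, 0x2d]
t1 = [0x1b, 0xa5, 0x42, 0xcc, 0xb6, 0x3f, 0x0c, 0x2d]
t2 = [0x0c, 0x2d, 0x1b, 0xa5, 0x42, 0xcc, 0xb6, 0x3f]

RES = [ 0x0c  0x2d  0x1b  0xa5  0x42  0xcc  0xb6  0x3f ]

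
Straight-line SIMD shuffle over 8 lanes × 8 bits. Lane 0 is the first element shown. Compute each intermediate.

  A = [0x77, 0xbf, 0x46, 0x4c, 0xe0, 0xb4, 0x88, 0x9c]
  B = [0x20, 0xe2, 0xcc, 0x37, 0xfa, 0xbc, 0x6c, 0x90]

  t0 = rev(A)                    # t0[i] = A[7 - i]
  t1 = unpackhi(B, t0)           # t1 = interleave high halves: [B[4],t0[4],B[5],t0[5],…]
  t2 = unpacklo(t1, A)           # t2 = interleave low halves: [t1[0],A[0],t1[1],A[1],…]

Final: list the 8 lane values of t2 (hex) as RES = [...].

RES = [0xfa, 0x77, 0x4c, 0xbf, 0xbc, 0x46, 0x46, 0x4c]

→ t0 |9c|88|b4|e0|4c|46|bf|77|
→ t1 |fa|4c|bc|46|6c|bf|90|77|
→ t2 |fa|77|4c|bf|bc|46|46|4c|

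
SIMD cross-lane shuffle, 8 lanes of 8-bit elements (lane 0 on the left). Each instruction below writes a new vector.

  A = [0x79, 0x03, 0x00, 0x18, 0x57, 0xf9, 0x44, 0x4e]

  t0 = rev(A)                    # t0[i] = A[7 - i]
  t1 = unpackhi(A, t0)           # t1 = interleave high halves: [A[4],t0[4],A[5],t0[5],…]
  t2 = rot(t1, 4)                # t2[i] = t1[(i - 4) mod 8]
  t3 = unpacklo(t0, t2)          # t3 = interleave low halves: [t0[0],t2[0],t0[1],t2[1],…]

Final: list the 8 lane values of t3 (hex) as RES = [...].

  t0: 4e 44 f9 57 18 00 03 79
  t1: 57 18 f9 00 44 03 4e 79
  t2: 44 03 4e 79 57 18 f9 00
  t3: 4e 44 44 03 f9 4e 57 79

RES = [0x4e, 0x44, 0x44, 0x03, 0xf9, 0x4e, 0x57, 0x79]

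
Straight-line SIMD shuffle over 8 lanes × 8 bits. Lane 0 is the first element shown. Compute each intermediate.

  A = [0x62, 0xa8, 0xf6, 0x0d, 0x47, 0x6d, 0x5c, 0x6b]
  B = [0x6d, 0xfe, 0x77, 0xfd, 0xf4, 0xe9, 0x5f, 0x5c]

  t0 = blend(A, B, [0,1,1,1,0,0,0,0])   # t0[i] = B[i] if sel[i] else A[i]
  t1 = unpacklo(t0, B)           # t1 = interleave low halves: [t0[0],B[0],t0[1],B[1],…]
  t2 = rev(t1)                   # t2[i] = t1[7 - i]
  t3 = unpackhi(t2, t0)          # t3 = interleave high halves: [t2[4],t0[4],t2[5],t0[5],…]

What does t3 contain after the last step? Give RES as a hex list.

RES = [0xfe, 0x47, 0xfe, 0x6d, 0x6d, 0x5c, 0x62, 0x6b]

  t0: 62 fe 77 fd 47 6d 5c 6b
  t1: 62 6d fe fe 77 77 fd fd
  t2: fd fd 77 77 fe fe 6d 62
  t3: fe 47 fe 6d 6d 5c 62 6b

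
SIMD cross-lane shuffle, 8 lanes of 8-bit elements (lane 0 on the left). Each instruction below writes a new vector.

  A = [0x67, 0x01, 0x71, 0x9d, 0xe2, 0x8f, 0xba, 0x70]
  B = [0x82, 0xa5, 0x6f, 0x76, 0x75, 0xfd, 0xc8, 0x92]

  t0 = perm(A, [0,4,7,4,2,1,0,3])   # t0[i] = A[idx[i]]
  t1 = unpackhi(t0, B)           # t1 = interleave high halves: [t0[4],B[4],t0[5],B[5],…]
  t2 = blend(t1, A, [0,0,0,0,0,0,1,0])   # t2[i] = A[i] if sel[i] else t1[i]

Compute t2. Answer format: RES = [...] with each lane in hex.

→ t0 |67|e2|70|e2|71|01|67|9d|
→ t1 |71|75|01|fd|67|c8|9d|92|
→ t2 |71|75|01|fd|67|c8|ba|92|

RES = [0x71, 0x75, 0x01, 0xfd, 0x67, 0xc8, 0xba, 0x92]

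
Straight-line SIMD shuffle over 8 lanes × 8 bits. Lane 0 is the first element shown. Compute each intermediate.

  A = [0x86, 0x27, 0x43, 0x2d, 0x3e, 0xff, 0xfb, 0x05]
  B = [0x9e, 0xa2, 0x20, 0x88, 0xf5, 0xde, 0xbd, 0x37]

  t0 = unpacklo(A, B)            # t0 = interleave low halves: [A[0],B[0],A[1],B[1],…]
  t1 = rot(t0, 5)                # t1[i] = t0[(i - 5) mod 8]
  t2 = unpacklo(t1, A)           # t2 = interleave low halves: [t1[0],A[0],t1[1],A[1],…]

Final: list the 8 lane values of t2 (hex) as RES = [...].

RES = [ 0xa2  0x86  0x43  0x27  0x20  0x43  0x2d  0x2d ]

t0 = [0x86, 0x9e, 0x27, 0xa2, 0x43, 0x20, 0x2d, 0x88]
t1 = [0xa2, 0x43, 0x20, 0x2d, 0x88, 0x86, 0x9e, 0x27]
t2 = [0xa2, 0x86, 0x43, 0x27, 0x20, 0x43, 0x2d, 0x2d]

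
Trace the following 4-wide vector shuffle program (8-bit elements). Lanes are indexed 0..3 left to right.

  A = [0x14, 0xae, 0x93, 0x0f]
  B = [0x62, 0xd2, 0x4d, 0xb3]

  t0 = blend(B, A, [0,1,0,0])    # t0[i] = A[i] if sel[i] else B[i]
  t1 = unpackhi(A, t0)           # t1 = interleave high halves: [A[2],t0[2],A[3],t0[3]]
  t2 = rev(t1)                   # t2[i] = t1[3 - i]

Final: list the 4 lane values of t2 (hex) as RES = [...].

RES = [ 0xb3  0x0f  0x4d  0x93 ]

t0 = [0x62, 0xae, 0x4d, 0xb3]
t1 = [0x93, 0x4d, 0x0f, 0xb3]
t2 = [0xb3, 0x0f, 0x4d, 0x93]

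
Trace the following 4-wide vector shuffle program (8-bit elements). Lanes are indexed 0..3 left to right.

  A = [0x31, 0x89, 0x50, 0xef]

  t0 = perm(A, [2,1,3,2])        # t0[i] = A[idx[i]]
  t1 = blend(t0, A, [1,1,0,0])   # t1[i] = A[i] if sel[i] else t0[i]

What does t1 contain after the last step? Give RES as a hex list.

RES = [ 0x31  0x89  0xef  0x50 ]

→ t0 |50|89|ef|50|
→ t1 |31|89|ef|50|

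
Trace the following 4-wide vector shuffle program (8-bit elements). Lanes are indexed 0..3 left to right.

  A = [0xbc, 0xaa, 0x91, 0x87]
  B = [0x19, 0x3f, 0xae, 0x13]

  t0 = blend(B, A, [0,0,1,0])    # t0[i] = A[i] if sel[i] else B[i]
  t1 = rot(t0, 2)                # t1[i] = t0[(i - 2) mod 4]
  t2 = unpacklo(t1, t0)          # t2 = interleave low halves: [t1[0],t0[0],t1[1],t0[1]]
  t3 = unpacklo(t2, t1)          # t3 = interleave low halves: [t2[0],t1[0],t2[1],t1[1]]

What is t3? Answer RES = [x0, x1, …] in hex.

t0 = [0x19, 0x3f, 0x91, 0x13]
t1 = [0x91, 0x13, 0x19, 0x3f]
t2 = [0x91, 0x19, 0x13, 0x3f]
t3 = [0x91, 0x91, 0x19, 0x13]

RES = [0x91, 0x91, 0x19, 0x13]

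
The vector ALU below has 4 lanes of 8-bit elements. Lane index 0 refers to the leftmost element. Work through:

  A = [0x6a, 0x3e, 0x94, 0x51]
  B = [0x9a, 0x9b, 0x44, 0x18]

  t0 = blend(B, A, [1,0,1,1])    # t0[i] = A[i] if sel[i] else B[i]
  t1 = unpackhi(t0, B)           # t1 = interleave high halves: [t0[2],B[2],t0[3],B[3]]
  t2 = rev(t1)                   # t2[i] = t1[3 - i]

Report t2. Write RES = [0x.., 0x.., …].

  t0: 6a 9b 94 51
  t1: 94 44 51 18
  t2: 18 51 44 94

RES = [ 0x18  0x51  0x44  0x94 ]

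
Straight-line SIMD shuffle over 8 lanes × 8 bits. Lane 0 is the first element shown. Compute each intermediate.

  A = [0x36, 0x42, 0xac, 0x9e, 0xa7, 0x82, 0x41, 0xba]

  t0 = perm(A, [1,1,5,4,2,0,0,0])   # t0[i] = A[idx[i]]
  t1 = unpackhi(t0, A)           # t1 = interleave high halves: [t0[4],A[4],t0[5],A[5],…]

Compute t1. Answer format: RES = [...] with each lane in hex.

  t0: 42 42 82 a7 ac 36 36 36
  t1: ac a7 36 82 36 41 36 ba

RES = [0xac, 0xa7, 0x36, 0x82, 0x36, 0x41, 0x36, 0xba]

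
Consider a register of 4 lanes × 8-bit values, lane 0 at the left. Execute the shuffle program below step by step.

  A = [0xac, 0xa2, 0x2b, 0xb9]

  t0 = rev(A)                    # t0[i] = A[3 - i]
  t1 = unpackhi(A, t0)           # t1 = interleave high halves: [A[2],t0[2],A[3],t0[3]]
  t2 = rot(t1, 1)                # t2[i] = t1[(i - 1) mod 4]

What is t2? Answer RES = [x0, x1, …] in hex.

  t0: b9 2b a2 ac
  t1: 2b a2 b9 ac
  t2: ac 2b a2 b9

RES = [ 0xac  0x2b  0xa2  0xb9 ]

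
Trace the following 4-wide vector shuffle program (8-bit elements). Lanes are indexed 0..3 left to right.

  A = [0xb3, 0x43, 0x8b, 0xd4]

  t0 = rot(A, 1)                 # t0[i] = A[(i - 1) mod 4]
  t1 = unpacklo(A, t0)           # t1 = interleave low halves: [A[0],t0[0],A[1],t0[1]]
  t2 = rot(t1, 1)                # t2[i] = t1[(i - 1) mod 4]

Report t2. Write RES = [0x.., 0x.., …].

RES = [ 0xb3  0xb3  0xd4  0x43 ]

  t0: d4 b3 43 8b
  t1: b3 d4 43 b3
  t2: b3 b3 d4 43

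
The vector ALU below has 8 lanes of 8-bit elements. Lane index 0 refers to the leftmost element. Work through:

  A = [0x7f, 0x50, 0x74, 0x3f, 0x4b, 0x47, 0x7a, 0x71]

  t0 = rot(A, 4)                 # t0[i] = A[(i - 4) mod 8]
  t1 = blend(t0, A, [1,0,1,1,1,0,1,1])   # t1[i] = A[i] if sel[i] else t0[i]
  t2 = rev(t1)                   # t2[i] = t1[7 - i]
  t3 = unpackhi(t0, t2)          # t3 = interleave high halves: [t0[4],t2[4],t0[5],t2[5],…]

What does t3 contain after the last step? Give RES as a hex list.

→ t0 |4b|47|7a|71|7f|50|74|3f|
→ t1 |7f|47|74|3f|4b|50|7a|71|
→ t2 |71|7a|50|4b|3f|74|47|7f|
→ t3 |7f|3f|50|74|74|47|3f|7f|

RES = [ 0x7f  0x3f  0x50  0x74  0x74  0x47  0x3f  0x7f ]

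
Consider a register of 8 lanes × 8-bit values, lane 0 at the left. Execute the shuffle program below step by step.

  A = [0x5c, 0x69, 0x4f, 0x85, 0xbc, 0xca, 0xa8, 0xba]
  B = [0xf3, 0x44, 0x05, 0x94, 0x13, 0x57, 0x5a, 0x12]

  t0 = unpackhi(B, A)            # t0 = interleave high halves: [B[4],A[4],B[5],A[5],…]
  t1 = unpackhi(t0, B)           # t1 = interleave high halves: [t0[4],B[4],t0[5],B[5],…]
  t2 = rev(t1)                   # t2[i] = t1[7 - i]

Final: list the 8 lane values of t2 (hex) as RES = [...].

RES = [ 0x12  0xba  0x5a  0x12  0x57  0xa8  0x13  0x5a ]

→ t0 |13|bc|57|ca|5a|a8|12|ba|
→ t1 |5a|13|a8|57|12|5a|ba|12|
→ t2 |12|ba|5a|12|57|a8|13|5a|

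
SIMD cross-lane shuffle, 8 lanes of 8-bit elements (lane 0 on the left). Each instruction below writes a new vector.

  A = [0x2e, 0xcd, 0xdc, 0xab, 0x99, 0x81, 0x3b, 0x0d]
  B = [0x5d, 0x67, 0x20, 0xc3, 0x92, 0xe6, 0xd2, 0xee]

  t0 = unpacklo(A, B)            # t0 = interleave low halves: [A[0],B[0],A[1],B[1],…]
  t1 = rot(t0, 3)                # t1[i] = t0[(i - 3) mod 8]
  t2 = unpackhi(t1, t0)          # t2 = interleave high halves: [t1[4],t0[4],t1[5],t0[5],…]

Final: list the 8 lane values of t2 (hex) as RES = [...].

RES = [ 0x5d  0xdc  0xcd  0x20  0x67  0xab  0xdc  0xc3 ]

→ t0 |2e|5d|cd|67|dc|20|ab|c3|
→ t1 |20|ab|c3|2e|5d|cd|67|dc|
→ t2 |5d|dc|cd|20|67|ab|dc|c3|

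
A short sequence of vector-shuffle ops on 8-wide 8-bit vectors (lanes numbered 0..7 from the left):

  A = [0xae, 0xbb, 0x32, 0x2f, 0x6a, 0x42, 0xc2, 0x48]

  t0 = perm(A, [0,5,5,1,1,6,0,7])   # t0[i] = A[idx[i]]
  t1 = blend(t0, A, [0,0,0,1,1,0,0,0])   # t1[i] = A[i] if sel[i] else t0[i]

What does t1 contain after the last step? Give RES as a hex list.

RES = [ 0xae  0x42  0x42  0x2f  0x6a  0xc2  0xae  0x48 ]

→ t0 |ae|42|42|bb|bb|c2|ae|48|
→ t1 |ae|42|42|2f|6a|c2|ae|48|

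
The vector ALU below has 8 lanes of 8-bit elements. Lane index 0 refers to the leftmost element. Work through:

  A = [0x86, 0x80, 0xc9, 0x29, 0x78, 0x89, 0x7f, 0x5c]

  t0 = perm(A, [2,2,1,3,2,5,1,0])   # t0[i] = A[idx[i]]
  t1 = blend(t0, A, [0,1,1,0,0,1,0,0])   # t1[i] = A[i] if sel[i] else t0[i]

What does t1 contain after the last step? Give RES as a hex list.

RES = [ 0xc9  0x80  0xc9  0x29  0xc9  0x89  0x80  0x86 ]

→ t0 |c9|c9|80|29|c9|89|80|86|
→ t1 |c9|80|c9|29|c9|89|80|86|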